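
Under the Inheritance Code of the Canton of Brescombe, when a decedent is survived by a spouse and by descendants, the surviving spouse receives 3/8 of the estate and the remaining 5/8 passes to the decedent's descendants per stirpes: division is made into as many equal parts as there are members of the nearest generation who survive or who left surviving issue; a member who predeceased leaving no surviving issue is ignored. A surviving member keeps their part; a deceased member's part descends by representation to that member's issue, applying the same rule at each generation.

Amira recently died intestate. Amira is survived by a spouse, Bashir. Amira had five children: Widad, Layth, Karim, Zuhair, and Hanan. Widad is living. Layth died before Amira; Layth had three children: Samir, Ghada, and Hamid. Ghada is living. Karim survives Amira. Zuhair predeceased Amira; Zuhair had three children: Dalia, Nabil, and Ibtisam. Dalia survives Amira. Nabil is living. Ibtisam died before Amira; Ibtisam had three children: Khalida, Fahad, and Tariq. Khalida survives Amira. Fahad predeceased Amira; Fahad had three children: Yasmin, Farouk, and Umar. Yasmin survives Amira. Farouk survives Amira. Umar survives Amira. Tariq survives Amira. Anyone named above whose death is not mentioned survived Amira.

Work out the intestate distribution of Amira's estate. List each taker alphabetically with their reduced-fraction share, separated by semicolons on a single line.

Bashir 3/8; Dalia 1/24; Farouk 1/216; Ghada 1/24; Hamid 1/24; Hanan 1/8; Karim 1/8; Khalida 1/72; Nabil 1/24; Samir 1/24; Tariq 1/72; Umar 1/216; Widad 1/8; Yasmin 1/216

Bashir, as surviving spouse, takes 3/8.
The remaining 5/8 passes to Amira's descendants per stirpes.
The 5/8 is divided into 5 equal shares of 1/8 among Widad, Layth, Karim, Zuhair, Hanan.
Widad is living and takes 1/8.
Layth predeceased; the 1/8 allotted to Layth's branch passes to Layth's issue by representation.
The 1/8 is divided into 3 equal shares of 1/24 among Samir, Ghada, Hamid.
Samir is living and takes 1/24.
Ghada is living and takes 1/24.
Hamid is living and takes 1/24.
Karim is living and takes 1/8.
Zuhair predeceased; the 1/8 allotted to Zuhair's branch passes to Zuhair's issue by representation.
The 1/8 is divided into 3 equal shares of 1/24 among Dalia, Nabil, Ibtisam.
Dalia is living and takes 1/24.
Nabil is living and takes 1/24.
Ibtisam predeceased; the 1/24 allotted to Ibtisam's branch passes to Ibtisam's issue by representation.
The 1/24 is divided into 3 equal shares of 1/72 among Khalida, Fahad, Tariq.
Khalida is living and takes 1/72.
Fahad predeceased; the 1/72 allotted to Fahad's branch passes to Fahad's issue by representation.
The 1/72 is divided into 3 equal shares of 1/216 among Yasmin, Farouk, Umar.
Yasmin is living and takes 1/216.
Farouk is living and takes 1/216.
Umar is living and takes 1/216.
Tariq is living and takes 1/72.
Hanan is living and takes 1/8.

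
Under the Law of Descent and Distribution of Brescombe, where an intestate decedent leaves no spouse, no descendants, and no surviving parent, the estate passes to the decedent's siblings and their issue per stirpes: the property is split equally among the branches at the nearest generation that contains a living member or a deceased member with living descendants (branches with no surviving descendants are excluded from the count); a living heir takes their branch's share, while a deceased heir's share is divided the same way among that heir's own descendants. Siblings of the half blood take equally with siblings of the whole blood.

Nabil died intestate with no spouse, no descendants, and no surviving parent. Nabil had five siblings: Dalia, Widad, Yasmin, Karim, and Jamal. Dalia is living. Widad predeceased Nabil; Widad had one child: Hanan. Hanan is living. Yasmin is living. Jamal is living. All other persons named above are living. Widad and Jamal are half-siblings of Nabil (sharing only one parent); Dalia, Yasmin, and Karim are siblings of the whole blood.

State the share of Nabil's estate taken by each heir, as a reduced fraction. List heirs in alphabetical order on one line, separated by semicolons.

No spouse, descendants, or parent survives, so the estate passes to Nabil's siblings per stirpes.
Half-blood and whole-blood siblings take equally under the stated rule.
The estate is divided into 5 equal shares of 1/5 among Dalia, Widad, Yasmin, Karim, Jamal.
Dalia is living and takes 1/5.
Widad predeceased; the 1/5 allotted to Widad's branch passes to Widad's issue by representation.
Hanan is the sole taker at this level and receives the full 1/5.
Yasmin is living and takes 1/5.
Karim is living and takes 1/5.
Jamal is living and takes 1/5.

Dalia 1/5; Hanan 1/5; Jamal 1/5; Karim 1/5; Yasmin 1/5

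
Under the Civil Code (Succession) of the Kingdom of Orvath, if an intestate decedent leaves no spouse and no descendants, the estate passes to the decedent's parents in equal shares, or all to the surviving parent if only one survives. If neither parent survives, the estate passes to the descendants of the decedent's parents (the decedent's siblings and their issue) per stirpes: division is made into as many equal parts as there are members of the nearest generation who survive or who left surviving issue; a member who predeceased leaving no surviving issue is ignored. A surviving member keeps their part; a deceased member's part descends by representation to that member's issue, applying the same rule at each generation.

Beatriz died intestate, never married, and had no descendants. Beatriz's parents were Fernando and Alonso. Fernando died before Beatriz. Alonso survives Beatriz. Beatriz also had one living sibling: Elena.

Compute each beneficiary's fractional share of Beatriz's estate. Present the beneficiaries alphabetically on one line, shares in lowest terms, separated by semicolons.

Only one parent, Alonso, survives, so Alonso takes the entire estate. The siblings take nothing because a surviving parent has priority.

Alonso 1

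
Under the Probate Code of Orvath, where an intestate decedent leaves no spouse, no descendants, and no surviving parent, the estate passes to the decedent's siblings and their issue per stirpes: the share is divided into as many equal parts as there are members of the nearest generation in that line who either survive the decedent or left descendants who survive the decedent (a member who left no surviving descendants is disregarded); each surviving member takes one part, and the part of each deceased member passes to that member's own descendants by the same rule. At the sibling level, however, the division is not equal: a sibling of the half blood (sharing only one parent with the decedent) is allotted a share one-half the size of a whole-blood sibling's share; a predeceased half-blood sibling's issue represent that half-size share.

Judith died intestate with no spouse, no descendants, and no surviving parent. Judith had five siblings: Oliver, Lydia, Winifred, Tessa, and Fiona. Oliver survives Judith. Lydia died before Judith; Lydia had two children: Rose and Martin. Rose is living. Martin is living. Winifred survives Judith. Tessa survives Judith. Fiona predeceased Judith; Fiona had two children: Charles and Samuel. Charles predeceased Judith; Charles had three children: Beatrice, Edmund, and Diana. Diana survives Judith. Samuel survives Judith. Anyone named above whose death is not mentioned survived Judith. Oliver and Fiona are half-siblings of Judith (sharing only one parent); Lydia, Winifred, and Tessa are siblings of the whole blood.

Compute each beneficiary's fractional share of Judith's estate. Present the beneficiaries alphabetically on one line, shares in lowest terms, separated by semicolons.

Beatrice 1/48; Diana 1/48; Edmund 1/48; Martin 1/8; Oliver 1/8; Rose 1/8; Samuel 1/16; Tessa 1/4; Winifred 1/4

No spouse, descendants, or parent survives, so the estate passes to Judith's siblings per stirpes.
Half-blood siblings count for one-half the weight of whole-blood siblings at the initial division.
Dividing 1 in proportion to weights (total weight 4): Oliver (weight 1/2) → 1/8; Lydia (weight 1) → 1/4; Winifred (weight 1) → 1/4; Tessa (weight 1) → 1/4; Fiona (weight 1/2) → 1/8.
Oliver is living and takes 1/8.
Lydia predeceased; the 1/4 allotted to Lydia's branch passes to Lydia's issue by representation.
The 1/4 is divided into 2 equal shares of 1/8 among Rose, Martin.
Rose is living and takes 1/8.
Martin is living and takes 1/8.
Winifred is living and takes 1/4.
Tessa is living and takes 1/4.
Fiona predeceased; the 1/8 allotted to Fiona's branch passes to Fiona's issue by representation.
The 1/8 is divided into 2 equal shares of 1/16 among Charles, Samuel.
Charles predeceased; the 1/16 allotted to Charles's branch passes to Charles's issue by representation.
The 1/16 is divided into 3 equal shares of 1/48 among Beatrice, Edmund, Diana.
Beatrice is living and takes 1/48.
Edmund is living and takes 1/48.
Diana is living and takes 1/48.
Samuel is living and takes 1/16.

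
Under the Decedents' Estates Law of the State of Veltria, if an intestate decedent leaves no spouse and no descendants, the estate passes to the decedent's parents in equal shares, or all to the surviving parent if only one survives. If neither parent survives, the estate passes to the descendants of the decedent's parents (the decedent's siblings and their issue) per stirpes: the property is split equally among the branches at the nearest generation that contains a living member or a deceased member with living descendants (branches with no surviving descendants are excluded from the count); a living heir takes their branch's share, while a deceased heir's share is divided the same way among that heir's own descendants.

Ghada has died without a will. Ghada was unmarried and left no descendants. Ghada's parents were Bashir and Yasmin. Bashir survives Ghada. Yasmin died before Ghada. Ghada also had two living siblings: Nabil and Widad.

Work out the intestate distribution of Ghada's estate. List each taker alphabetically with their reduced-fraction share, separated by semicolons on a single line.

Only one parent, Bashir, survives, so Bashir takes the entire estate. The siblings take nothing because a surviving parent has priority.

Bashir 1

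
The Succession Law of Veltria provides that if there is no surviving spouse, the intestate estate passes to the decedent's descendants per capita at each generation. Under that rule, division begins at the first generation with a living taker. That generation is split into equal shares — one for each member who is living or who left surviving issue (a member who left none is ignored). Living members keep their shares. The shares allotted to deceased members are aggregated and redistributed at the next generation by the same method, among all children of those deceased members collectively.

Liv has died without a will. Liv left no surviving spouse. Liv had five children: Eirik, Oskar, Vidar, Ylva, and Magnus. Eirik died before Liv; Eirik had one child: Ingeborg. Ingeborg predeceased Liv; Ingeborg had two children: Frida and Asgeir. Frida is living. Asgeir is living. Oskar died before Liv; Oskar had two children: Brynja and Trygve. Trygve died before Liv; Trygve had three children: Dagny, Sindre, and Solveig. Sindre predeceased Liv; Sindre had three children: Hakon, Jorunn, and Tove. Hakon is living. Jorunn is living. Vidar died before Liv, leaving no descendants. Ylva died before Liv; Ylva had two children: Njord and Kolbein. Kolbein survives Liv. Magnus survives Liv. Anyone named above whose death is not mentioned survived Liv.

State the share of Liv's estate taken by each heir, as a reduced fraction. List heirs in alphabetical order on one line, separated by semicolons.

There is no surviving spouse, so the entire estate passes to Liv's descendants per capita at each generation.
At generation 1 (Eirik, Oskar, Ylva, Magnus) there are 4 shares of (1)/4 = 1/4 each.
Living: Magnus — each takes 1/4.
Deceased: Eirik, Oskar, and Ylva. Their combined 3/4 is pooled and carried to generation 2.
At generation 2 (Ingeborg, Brynja, Trygve, Njord, Kolbein) there are 5 shares of (3/4)/5 = 3/20 each.
Living: Brynja, Njord, and Kolbein — each takes 3/20.
Deceased: Ingeborg and Trygve. Their combined 3/10 is pooled and carried to generation 3.
At generation 3 (Frida, Asgeir, Dagny, Sindre, Solveig) there are 5 shares of (3/10)/5 = 3/50 each.
Living: Frida, Asgeir, Dagny, and Solveig — each takes 3/50.
Deceased: Sindre. That 3/50 share is carried to generation 4.
At generation 4 (Hakon, Jorunn, Tove) there are 3 shares of (3/50)/3 = 1/50 each.
Living: Hakon, Jorunn, and Tove — each takes 1/50.

Asgeir 3/50; Brynja 3/20; Dagny 3/50; Frida 3/50; Hakon 1/50; Jorunn 1/50; Kolbein 3/20; Magnus 1/4; Njord 3/20; Solveig 3/50; Tove 1/50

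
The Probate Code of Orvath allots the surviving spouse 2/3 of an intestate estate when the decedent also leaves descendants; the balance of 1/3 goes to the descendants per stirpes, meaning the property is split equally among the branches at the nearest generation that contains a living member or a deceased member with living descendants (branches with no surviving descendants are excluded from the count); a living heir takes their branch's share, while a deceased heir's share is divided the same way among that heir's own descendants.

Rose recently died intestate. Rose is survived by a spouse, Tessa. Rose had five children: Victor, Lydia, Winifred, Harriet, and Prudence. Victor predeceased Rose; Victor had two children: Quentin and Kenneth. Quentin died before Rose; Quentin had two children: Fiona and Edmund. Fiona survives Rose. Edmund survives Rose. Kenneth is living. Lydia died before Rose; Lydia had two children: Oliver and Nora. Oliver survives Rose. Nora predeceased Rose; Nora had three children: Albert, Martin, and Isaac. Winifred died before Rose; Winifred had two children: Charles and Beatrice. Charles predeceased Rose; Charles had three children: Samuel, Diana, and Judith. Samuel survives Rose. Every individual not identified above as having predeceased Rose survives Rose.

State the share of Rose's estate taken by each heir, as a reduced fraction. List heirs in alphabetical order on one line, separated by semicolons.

Albert 1/90; Beatrice 1/30; Diana 1/90; Edmund 1/60; Fiona 1/60; Harriet 1/15; Isaac 1/90; Judith 1/90; Kenneth 1/30; Martin 1/90; Oliver 1/30; Prudence 1/15; Samuel 1/90; Tessa 2/3

Tessa, as surviving spouse, takes 2/3.
The remaining 1/3 passes to Rose's descendants per stirpes.
The 1/3 is divided into 5 equal shares of 1/15 among Victor, Lydia, Winifred, Harriet, Prudence.
Victor predeceased; the 1/15 allotted to Victor's branch passes to Victor's issue by representation.
The 1/15 is divided into 2 equal shares of 1/30 among Quentin, Kenneth.
Quentin predeceased; the 1/30 allotted to Quentin's branch passes to Quentin's issue by representation.
The 1/30 is divided into 2 equal shares of 1/60 among Fiona, Edmund.
Fiona is living and takes 1/60.
Edmund is living and takes 1/60.
Kenneth is living and takes 1/30.
Lydia predeceased; the 1/15 allotted to Lydia's branch passes to Lydia's issue by representation.
The 1/15 is divided into 2 equal shares of 1/30 among Oliver, Nora.
Oliver is living and takes 1/30.
Nora predeceased; the 1/30 allotted to Nora's branch passes to Nora's issue by representation.
The 1/30 is divided into 3 equal shares of 1/90 among Albert, Martin, Isaac.
Albert is living and takes 1/90.
Martin is living and takes 1/90.
Isaac is living and takes 1/90.
Winifred predeceased; the 1/15 allotted to Winifred's branch passes to Winifred's issue by representation.
The 1/15 is divided into 2 equal shares of 1/30 among Charles, Beatrice.
Charles predeceased; the 1/30 allotted to Charles's branch passes to Charles's issue by representation.
The 1/30 is divided into 3 equal shares of 1/90 among Samuel, Diana, Judith.
Samuel is living and takes 1/90.
Diana is living and takes 1/90.
Judith is living and takes 1/90.
Beatrice is living and takes 1/30.
Harriet is living and takes 1/15.
Prudence is living and takes 1/15.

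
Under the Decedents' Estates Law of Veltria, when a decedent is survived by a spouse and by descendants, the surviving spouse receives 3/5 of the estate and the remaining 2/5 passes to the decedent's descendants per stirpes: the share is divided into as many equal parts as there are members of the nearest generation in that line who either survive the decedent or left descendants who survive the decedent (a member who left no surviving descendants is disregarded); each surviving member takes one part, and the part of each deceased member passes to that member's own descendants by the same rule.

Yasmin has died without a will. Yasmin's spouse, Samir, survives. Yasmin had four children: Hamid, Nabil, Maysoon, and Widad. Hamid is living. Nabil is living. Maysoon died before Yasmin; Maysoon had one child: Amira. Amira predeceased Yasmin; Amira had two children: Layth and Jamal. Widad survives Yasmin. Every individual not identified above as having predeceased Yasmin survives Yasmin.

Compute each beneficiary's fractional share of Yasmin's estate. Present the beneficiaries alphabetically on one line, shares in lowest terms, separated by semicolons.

Hamid 1/10; Jamal 1/20; Layth 1/20; Nabil 1/10; Samir 3/5; Widad 1/10

Samir, as surviving spouse, takes 3/5.
The remaining 2/5 passes to Yasmin's descendants per stirpes.
The 2/5 is divided into 4 equal shares of 1/10 among Hamid, Nabil, Maysoon, Widad.
Hamid is living and takes 1/10.
Nabil is living and takes 1/10.
Maysoon predeceased; the 1/10 allotted to Maysoon's branch passes to Maysoon's issue by representation.
Amira's line is the sole branch at this level, so the full 1/10 passes to Amira's issue by representation.
The 1/10 is divided into 2 equal shares of 1/20 among Layth, Jamal.
Layth is living and takes 1/20.
Jamal is living and takes 1/20.
Widad is living and takes 1/10.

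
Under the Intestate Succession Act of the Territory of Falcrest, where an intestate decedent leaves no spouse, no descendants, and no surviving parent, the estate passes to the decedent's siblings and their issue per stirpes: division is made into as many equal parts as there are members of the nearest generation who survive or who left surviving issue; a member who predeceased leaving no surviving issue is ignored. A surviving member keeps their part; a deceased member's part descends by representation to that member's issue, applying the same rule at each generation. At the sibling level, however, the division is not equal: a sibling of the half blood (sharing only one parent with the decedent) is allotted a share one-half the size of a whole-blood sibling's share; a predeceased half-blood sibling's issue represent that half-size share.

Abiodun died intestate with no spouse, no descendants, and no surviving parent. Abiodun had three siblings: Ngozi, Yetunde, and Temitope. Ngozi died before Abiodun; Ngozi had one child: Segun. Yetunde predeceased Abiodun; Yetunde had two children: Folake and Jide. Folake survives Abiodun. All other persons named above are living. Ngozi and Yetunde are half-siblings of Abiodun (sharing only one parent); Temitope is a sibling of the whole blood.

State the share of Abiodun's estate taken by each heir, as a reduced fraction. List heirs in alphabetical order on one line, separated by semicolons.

No spouse, descendants, or parent survives, so the estate passes to Abiodun's siblings per stirpes.
Half-blood siblings count for one-half the weight of whole-blood siblings at the initial division.
Dividing 1 in proportion to weights (total weight 2): Ngozi (weight 1/2) → 1/4; Yetunde (weight 1/2) → 1/4; Temitope (weight 1) → 1/2.
Ngozi predeceased; the 1/4 allotted to Ngozi's branch passes to Ngozi's issue by representation.
Segun is the sole taker at this level and receives the full 1/4.
Yetunde predeceased; the 1/4 allotted to Yetunde's branch passes to Yetunde's issue by representation.
The 1/4 is divided into 2 equal shares of 1/8 among Folake, Jide.
Folake is living and takes 1/8.
Jide is living and takes 1/8.
Temitope is living and takes 1/2.

Folake 1/8; Jide 1/8; Segun 1/4; Temitope 1/2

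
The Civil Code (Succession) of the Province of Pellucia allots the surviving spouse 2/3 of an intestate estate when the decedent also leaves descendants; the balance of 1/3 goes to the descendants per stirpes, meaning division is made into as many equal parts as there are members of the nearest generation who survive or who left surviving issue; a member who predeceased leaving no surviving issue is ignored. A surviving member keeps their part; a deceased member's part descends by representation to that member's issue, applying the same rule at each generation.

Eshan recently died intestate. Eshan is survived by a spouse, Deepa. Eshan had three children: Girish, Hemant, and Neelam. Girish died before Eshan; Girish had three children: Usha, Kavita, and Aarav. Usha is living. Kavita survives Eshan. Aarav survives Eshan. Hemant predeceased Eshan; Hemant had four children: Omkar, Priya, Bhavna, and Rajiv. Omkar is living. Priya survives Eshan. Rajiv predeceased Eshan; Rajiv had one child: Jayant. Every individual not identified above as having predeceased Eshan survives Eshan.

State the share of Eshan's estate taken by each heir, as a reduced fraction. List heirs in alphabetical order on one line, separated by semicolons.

Deepa, as surviving spouse, takes 2/3.
The remaining 1/3 passes to Eshan's descendants per stirpes.
The 1/3 is divided into 3 equal shares of 1/9 among Girish, Hemant, Neelam.
Girish predeceased; the 1/9 allotted to Girish's branch passes to Girish's issue by representation.
The 1/9 is divided into 3 equal shares of 1/27 among Usha, Kavita, Aarav.
Usha is living and takes 1/27.
Kavita is living and takes 1/27.
Aarav is living and takes 1/27.
Hemant predeceased; the 1/9 allotted to Hemant's branch passes to Hemant's issue by representation.
The 1/9 is divided into 4 equal shares of 1/36 among Omkar, Priya, Bhavna, Rajiv.
Omkar is living and takes 1/36.
Priya is living and takes 1/36.
Bhavna is living and takes 1/36.
Rajiv predeceased; the 1/36 allotted to Rajiv's branch passes to Rajiv's issue by representation.
Jayant is the sole taker at this level and receives the full 1/36.
Neelam is living and takes 1/9.

Aarav 1/27; Bhavna 1/36; Deepa 2/3; Jayant 1/36; Kavita 1/27; Neelam 1/9; Omkar 1/36; Priya 1/36; Usha 1/27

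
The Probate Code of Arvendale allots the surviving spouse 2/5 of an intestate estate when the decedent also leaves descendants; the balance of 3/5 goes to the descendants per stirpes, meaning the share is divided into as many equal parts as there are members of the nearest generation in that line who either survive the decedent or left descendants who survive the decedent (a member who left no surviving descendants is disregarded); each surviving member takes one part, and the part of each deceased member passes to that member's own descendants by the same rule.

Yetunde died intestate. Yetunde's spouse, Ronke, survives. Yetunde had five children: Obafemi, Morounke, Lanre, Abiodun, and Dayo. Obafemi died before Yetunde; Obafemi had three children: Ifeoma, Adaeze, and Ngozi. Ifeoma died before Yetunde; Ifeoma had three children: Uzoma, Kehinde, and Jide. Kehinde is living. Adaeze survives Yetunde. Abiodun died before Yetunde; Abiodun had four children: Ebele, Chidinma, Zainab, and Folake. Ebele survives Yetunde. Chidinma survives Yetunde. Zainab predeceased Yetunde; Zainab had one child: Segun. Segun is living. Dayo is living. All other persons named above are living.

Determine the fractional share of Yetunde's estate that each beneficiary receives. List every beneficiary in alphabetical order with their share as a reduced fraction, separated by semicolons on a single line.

Ronke, as surviving spouse, takes 2/5.
The remaining 3/5 passes to Yetunde's descendants per stirpes.
The 3/5 is divided into 5 equal shares of 3/25 among Obafemi, Morounke, Lanre, Abiodun, Dayo.
Obafemi predeceased; the 3/25 allotted to Obafemi's branch passes to Obafemi's issue by representation.
The 3/25 is divided into 3 equal shares of 1/25 among Ifeoma, Adaeze, Ngozi.
Ifeoma predeceased; the 1/25 allotted to Ifeoma's branch passes to Ifeoma's issue by representation.
The 1/25 is divided into 3 equal shares of 1/75 among Uzoma, Kehinde, Jide.
Uzoma is living and takes 1/75.
Kehinde is living and takes 1/75.
Jide is living and takes 1/75.
Adaeze is living and takes 1/25.
Ngozi is living and takes 1/25.
Morounke is living and takes 3/25.
Lanre is living and takes 3/25.
Abiodun predeceased; the 3/25 allotted to Abiodun's branch passes to Abiodun's issue by representation.
The 3/25 is divided into 4 equal shares of 3/100 among Ebele, Chidinma, Zainab, Folake.
Ebele is living and takes 3/100.
Chidinma is living and takes 3/100.
Zainab predeceased; the 3/100 allotted to Zainab's branch passes to Zainab's issue by representation.
Segun is the sole taker at this level and receives the full 3/100.
Folake is living and takes 3/100.
Dayo is living and takes 3/25.

Adaeze 1/25; Chidinma 3/100; Dayo 3/25; Ebele 3/100; Folake 3/100; Jide 1/75; Kehinde 1/75; Lanre 3/25; Morounke 3/25; Ngozi 1/25; Ronke 2/5; Segun 3/100; Uzoma 1/75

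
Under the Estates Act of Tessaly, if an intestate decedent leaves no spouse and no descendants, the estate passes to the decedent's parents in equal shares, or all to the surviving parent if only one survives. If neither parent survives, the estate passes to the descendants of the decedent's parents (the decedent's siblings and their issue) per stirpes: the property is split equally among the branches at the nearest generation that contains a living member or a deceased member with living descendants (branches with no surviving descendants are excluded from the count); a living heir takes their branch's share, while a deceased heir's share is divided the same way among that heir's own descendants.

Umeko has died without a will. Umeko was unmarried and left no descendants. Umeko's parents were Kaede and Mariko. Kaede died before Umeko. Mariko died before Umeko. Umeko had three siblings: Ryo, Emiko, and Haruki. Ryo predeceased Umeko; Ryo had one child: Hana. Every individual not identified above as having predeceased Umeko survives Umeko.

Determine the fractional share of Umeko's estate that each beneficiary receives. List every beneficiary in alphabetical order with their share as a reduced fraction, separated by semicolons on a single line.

Neither parent survives and there are no descendants, so the estate passes to Umeko's siblings and their issue per stirpes.
The estate is divided into 3 equal shares of 1/3 among Ryo, Emiko, Haruki.
Ryo predeceased; the 1/3 allotted to Ryo's branch passes to Ryo's issue by representation.
Hana is the sole taker at this level and receives the full 1/3.
Emiko is living and takes 1/3.
Haruki is living and takes 1/3.

Emiko 1/3; Hana 1/3; Haruki 1/3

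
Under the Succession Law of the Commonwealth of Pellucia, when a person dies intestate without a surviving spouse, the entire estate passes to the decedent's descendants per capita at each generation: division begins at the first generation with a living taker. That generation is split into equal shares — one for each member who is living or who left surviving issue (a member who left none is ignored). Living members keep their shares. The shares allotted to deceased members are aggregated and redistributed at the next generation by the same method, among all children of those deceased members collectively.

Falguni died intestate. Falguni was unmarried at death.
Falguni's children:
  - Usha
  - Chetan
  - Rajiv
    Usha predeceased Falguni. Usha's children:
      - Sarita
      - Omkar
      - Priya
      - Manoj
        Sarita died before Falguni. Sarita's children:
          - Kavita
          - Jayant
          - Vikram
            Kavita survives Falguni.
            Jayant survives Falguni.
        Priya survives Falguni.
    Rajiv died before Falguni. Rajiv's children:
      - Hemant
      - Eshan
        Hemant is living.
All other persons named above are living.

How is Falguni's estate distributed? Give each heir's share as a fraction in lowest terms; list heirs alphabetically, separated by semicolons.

Chetan 1/3; Eshan 1/9; Hemant 1/9; Jayant 1/27; Kavita 1/27; Manoj 1/9; Omkar 1/9; Priya 1/9; Vikram 1/27

There is no surviving spouse, so the entire estate passes to Falguni's descendants per capita at each generation.
At generation 1 (Usha, Chetan, Rajiv) there are 3 shares of (1)/3 = 1/3 each.
Living: Chetan — each takes 1/3.
Deceased: Usha and Rajiv. Their combined 2/3 is pooled and carried to generation 2.
At generation 2 (Sarita, Omkar, Priya, Manoj, Hemant, Eshan) there are 6 shares of (2/3)/6 = 1/9 each.
Living: Omkar, Priya, Manoj, Hemant, and Eshan — each takes 1/9.
Deceased: Sarita. That 1/9 share is carried to generation 3.
At generation 3 (Kavita, Jayant, Vikram) there are 3 shares of (1/9)/3 = 1/27 each.
Living: Kavita, Jayant, and Vikram — each takes 1/27.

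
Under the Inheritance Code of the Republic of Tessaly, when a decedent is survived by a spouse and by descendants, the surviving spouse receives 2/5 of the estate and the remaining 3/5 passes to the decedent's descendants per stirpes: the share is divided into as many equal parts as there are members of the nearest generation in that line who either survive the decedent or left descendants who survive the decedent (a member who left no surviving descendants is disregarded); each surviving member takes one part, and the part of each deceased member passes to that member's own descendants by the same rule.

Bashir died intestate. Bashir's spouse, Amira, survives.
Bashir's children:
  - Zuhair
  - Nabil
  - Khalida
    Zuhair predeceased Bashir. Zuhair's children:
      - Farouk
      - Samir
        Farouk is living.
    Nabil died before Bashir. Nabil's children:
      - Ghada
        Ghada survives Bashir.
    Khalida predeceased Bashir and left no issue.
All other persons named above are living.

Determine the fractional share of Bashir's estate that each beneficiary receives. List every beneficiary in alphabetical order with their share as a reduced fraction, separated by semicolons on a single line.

Amira 2/5; Farouk 3/20; Ghada 3/10; Samir 3/20

Amira, as surviving spouse, takes 2/5.
The remaining 3/5 passes to Bashir's descendants per stirpes.
Khalida left no surviving issue, so that branch lapses and is disregarded.
The 3/5 is divided into 2 equal shares of 3/10 among Zuhair, Nabil.
Zuhair predeceased; the 3/10 allotted to Zuhair's branch passes to Zuhair's issue by representation.
The 3/10 is divided into 2 equal shares of 3/20 among Farouk, Samir.
Farouk is living and takes 3/20.
Samir is living and takes 3/20.
Nabil predeceased; the 3/10 allotted to Nabil's branch passes to Nabil's issue by representation.
Ghada is the sole taker at this level and receives the full 3/10.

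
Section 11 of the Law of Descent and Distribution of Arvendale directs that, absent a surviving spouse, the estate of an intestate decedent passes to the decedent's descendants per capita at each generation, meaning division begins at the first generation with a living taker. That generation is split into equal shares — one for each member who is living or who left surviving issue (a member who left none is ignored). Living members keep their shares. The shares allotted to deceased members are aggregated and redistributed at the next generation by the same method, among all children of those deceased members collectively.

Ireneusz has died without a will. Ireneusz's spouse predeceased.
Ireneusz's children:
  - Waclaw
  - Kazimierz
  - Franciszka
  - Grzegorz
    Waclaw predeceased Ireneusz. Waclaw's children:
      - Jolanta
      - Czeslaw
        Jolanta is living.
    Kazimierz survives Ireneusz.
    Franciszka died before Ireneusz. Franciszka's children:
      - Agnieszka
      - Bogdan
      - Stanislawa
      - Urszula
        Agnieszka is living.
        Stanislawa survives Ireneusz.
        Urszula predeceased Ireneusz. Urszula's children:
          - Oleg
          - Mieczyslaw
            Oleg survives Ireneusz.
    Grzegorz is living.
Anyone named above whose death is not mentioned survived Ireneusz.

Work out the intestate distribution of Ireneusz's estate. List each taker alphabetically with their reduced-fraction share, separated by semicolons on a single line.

There is no surviving spouse, so the entire estate passes to Ireneusz's descendants per capita at each generation.
At generation 1 (Waclaw, Kazimierz, Franciszka, Grzegorz) there are 4 shares of (1)/4 = 1/4 each.
Living: Kazimierz and Grzegorz — each takes 1/4.
Deceased: Waclaw and Franciszka. Their combined 1/2 is pooled and carried to generation 2.
At generation 2 (Jolanta, Czeslaw, Agnieszka, Bogdan, Stanislawa, Urszula) there are 6 shares of (1/2)/6 = 1/12 each.
Living: Jolanta, Czeslaw, Agnieszka, Bogdan, and Stanislawa — each takes 1/12.
Deceased: Urszula. That 1/12 share is carried to generation 3.
At generation 3 (Oleg, Mieczyslaw) there are 2 shares of (1/12)/2 = 1/24 each.
Living: Oleg and Mieczyslaw — each takes 1/24.

Agnieszka 1/12; Bogdan 1/12; Czeslaw 1/12; Grzegorz 1/4; Jolanta 1/12; Kazimierz 1/4; Mieczyslaw 1/24; Oleg 1/24; Stanislawa 1/12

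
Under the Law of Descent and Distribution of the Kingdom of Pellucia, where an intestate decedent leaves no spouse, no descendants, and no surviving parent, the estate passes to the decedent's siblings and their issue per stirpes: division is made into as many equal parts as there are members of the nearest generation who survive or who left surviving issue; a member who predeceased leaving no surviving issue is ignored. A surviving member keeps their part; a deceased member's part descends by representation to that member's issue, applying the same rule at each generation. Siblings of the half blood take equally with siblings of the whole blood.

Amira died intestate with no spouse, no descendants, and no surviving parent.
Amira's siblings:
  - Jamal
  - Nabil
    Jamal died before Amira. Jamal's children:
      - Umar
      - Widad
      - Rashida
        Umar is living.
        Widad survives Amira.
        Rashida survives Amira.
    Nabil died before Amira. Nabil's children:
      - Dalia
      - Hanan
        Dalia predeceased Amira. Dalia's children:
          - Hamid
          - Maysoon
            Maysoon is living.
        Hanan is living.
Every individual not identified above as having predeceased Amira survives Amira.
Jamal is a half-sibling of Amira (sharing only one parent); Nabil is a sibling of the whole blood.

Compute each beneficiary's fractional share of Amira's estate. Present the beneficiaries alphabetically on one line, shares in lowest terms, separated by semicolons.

Hamid 1/8; Hanan 1/4; Maysoon 1/8; Rashida 1/6; Umar 1/6; Widad 1/6

No spouse, descendants, or parent survives, so the estate passes to Amira's siblings per stirpes.
Half-blood and whole-blood siblings take equally under the stated rule.
The estate is divided into 2 equal shares of 1/2 among Jamal, Nabil.
Jamal predeceased; the 1/2 allotted to Jamal's branch passes to Jamal's issue by representation.
The 1/2 is divided into 3 equal shares of 1/6 among Umar, Widad, Rashida.
Umar is living and takes 1/6.
Widad is living and takes 1/6.
Rashida is living and takes 1/6.
Nabil predeceased; the 1/2 allotted to Nabil's branch passes to Nabil's issue by representation.
The 1/2 is divided into 2 equal shares of 1/4 among Dalia, Hanan.
Dalia predeceased; the 1/4 allotted to Dalia's branch passes to Dalia's issue by representation.
The 1/4 is divided into 2 equal shares of 1/8 among Hamid, Maysoon.
Hamid is living and takes 1/8.
Maysoon is living and takes 1/8.
Hanan is living and takes 1/4.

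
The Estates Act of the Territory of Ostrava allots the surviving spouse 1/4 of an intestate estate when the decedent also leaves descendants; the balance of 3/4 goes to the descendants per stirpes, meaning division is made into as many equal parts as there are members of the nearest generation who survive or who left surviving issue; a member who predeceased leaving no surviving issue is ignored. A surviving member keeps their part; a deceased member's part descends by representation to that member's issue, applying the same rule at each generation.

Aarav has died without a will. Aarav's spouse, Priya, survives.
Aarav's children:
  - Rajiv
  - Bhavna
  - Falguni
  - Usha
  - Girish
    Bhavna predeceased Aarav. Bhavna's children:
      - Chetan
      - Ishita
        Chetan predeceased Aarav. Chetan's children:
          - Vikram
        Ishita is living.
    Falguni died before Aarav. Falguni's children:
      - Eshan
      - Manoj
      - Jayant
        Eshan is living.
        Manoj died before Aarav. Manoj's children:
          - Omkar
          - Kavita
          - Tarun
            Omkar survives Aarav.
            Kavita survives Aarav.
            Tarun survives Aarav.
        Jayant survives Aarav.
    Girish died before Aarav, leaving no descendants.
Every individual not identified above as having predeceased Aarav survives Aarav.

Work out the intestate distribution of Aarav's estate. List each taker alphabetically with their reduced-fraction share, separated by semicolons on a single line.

Eshan 1/16; Ishita 3/32; Jayant 1/16; Kavita 1/48; Omkar 1/48; Priya 1/4; Rajiv 3/16; Tarun 1/48; Usha 3/16; Vikram 3/32

Priya, as surviving spouse, takes 1/4.
The remaining 3/4 passes to Aarav's descendants per stirpes.
Girish left no surviving issue, so that branch lapses and is disregarded.
The 3/4 is divided into 4 equal shares of 3/16 among Rajiv, Bhavna, Falguni, Usha.
Rajiv is living and takes 3/16.
Bhavna predeceased; the 3/16 allotted to Bhavna's branch passes to Bhavna's issue by representation.
The 3/16 is divided into 2 equal shares of 3/32 among Chetan, Ishita.
Chetan predeceased; the 3/32 allotted to Chetan's branch passes to Chetan's issue by representation.
Vikram is the sole taker at this level and receives the full 3/32.
Ishita is living and takes 3/32.
Falguni predeceased; the 3/16 allotted to Falguni's branch passes to Falguni's issue by representation.
The 3/16 is divided into 3 equal shares of 1/16 among Eshan, Manoj, Jayant.
Eshan is living and takes 1/16.
Manoj predeceased; the 1/16 allotted to Manoj's branch passes to Manoj's issue by representation.
The 1/16 is divided into 3 equal shares of 1/48 among Omkar, Kavita, Tarun.
Omkar is living and takes 1/48.
Kavita is living and takes 1/48.
Tarun is living and takes 1/48.
Jayant is living and takes 1/16.
Usha is living and takes 3/16.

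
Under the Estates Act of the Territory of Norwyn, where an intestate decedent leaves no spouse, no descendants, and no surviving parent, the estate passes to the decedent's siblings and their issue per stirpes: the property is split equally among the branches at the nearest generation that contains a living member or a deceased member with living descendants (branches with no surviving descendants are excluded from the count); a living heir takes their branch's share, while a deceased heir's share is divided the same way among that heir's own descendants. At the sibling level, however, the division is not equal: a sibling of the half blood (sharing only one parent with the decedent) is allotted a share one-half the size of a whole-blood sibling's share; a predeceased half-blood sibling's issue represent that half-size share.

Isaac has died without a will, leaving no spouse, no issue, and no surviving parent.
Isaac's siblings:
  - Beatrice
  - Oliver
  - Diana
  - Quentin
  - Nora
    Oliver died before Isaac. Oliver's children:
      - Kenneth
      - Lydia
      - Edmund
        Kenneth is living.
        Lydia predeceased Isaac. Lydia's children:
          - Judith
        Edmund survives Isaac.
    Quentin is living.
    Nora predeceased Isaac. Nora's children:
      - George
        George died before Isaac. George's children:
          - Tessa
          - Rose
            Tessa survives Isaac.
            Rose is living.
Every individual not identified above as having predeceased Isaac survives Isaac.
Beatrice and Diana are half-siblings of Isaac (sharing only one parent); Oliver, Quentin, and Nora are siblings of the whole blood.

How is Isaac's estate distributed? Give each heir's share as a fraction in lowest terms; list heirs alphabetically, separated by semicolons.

Beatrice 1/8; Diana 1/8; Edmund 1/12; Judith 1/12; Kenneth 1/12; Quentin 1/4; Rose 1/8; Tessa 1/8

No spouse, descendants, or parent survives, so the estate passes to Isaac's siblings per stirpes.
Half-blood siblings count for one-half the weight of whole-blood siblings at the initial division.
Dividing 1 in proportion to weights (total weight 4): Beatrice (weight 1/2) → 1/8; Oliver (weight 1) → 1/4; Diana (weight 1/2) → 1/8; Quentin (weight 1) → 1/4; Nora (weight 1) → 1/4.
Beatrice is living and takes 1/8.
Oliver predeceased; the 1/4 allotted to Oliver's branch passes to Oliver's issue by representation.
The 1/4 is divided into 3 equal shares of 1/12 among Kenneth, Lydia, Edmund.
Kenneth is living and takes 1/12.
Lydia predeceased; the 1/12 allotted to Lydia's branch passes to Lydia's issue by representation.
Judith is the sole taker at this level and receives the full 1/12.
Edmund is living and takes 1/12.
Diana is living and takes 1/8.
Quentin is living and takes 1/4.
Nora predeceased; the 1/4 allotted to Nora's branch passes to Nora's issue by representation.
George's line is the sole branch at this level, so the full 1/4 passes to George's issue by representation.
The 1/4 is divided into 2 equal shares of 1/8 among Tessa, Rose.
Tessa is living and takes 1/8.
Rose is living and takes 1/8.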